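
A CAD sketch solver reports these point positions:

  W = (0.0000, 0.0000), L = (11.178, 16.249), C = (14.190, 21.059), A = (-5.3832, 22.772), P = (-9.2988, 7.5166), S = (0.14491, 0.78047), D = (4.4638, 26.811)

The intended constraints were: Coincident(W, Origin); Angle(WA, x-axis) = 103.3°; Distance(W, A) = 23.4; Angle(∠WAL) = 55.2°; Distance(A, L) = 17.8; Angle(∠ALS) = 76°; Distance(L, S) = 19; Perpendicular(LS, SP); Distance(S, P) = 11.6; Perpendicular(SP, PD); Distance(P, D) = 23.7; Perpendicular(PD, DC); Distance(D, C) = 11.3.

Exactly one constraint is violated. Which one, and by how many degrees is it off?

Perpendicular(PD, DC) — off by 4.90°.

W = (0.00, 0.00) ✓; WA at 103.3° ✓; |WA| = 23.40 ✓; ∠WAL = 55.20° ✓; |AL| = 17.80 ✓; ∠ALS = 76.00° ✓; |LS| = 19.00 ✓; ∠(LS, SP) = 90.00° ✓; |SP| = 11.60 ✓; ∠(SP, PD) = 90.00° ✓; |PD| = 23.70 ✓; ∠(PD, DC) = 85.10° ✗; |DC| = 11.30 ✓.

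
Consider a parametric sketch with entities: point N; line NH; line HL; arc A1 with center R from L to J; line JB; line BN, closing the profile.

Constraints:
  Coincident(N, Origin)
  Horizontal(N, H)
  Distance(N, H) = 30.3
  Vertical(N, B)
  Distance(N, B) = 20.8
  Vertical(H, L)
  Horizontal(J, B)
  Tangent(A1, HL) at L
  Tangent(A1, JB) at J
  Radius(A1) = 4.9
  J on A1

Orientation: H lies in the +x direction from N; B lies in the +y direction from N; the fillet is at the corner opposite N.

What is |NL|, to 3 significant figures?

34.2

N is at the origin; N and H share the same y with |NH| = 30.3 and H on the +x side, so H = (30.3, 0.00). N and B share the same x with |NB| = 20.8 and B on the +y side, so B = (0.00, 20.8). The virtual corner opposite N is at (30.3, 20.8). Since A1 is tangent to HL there, RL ⟂ HL and A1 meets JB tangentially, so RJ is at right angles to JB, with radius 4.9, so the center R sits 4.9 in from both sides at R = (25.4, 15.9). That places the tangent points at L = (30.3, 15.9) on HL and J = (25.4, 20.8) on JB. Then |NL| = |L − N| = 34.2.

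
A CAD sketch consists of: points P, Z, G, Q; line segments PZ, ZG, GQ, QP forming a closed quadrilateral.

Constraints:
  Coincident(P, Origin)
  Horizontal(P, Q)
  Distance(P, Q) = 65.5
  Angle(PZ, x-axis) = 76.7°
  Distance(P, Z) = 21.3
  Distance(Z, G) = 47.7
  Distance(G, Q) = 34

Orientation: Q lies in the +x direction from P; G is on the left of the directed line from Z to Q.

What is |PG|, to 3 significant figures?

60.1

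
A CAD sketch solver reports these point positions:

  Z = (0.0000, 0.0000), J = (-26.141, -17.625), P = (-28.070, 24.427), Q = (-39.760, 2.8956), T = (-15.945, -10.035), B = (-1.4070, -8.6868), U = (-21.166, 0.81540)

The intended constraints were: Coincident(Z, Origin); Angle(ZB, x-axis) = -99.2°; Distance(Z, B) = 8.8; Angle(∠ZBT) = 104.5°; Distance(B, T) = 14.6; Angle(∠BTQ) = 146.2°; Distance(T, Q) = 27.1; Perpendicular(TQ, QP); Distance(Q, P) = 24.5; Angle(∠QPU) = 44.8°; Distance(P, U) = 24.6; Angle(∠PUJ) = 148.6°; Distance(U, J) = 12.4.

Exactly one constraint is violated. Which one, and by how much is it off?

Distance(U, J) = 12.4 — off by 6.70.

Z = (0.00, 0.00) ✓; ZB at -99.20° ✓; |ZB| = 8.800 ✓; ∠ZBT = 104.5° ✓; |BT| = 14.60 ✓; ∠BTQ = 146.2° ✓; |TQ| = 27.10 ✓; ∠(TQ, QP) = 90.00° ✓; |QP| = 24.50 ✓; ∠QPU = 44.80° ✓; |PU| = 24.60 ✓; ∠PUJ = 148.6° ✓; |UJ| = 19.10 ✗.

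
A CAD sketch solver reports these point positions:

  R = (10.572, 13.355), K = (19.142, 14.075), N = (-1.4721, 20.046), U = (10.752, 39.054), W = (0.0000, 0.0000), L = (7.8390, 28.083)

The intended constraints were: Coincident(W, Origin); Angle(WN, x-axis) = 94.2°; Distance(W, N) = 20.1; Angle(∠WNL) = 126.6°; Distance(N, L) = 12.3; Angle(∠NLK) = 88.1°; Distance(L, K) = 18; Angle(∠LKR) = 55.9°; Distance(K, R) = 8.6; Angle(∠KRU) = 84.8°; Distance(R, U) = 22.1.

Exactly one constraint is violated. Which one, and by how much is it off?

Distance(R, U) = 22.1 — off by 3.60.

W = (0.00, 0.00) ✓; WN at 94.20° ✓; |WN| = 20.10 ✓; ∠WNL = 126.6° ✓; |NL| = 12.30 ✓; ∠NLK = 88.10° ✓; |LK| = 18.00 ✓; ∠LKR = 55.90° ✓; |KR| = 8.600 ✓; ∠KRU = 84.80° ✓; |RU| = 25.70 ✗.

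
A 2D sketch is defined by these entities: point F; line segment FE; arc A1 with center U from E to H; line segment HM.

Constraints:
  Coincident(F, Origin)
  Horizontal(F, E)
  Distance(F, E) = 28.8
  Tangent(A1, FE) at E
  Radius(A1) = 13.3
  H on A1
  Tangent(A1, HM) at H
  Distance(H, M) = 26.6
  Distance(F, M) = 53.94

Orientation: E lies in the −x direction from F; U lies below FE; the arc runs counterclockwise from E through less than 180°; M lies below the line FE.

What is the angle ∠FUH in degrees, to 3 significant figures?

174°

F is at the origin; FE is horizontal with |FE| = 28.8 and E on the −x side, so E = (-28.8, 0.00). Since A1 is tangent to FE there, UE ⟂ FE, so U = E + (0, -13.3) = (-28.8, -13.3). Since UH ⟂ HM (tangency), |UM| = √(13.3² + 26.6²) = 29.7 regardless of where H sits on A1. So M lies on both circle(F, 53.94) and circle(U, 29.7); the below-FE intersection is M = (-32.9, -42.8). H is the foot of the tangent from M: H = (-41.4, -17.6).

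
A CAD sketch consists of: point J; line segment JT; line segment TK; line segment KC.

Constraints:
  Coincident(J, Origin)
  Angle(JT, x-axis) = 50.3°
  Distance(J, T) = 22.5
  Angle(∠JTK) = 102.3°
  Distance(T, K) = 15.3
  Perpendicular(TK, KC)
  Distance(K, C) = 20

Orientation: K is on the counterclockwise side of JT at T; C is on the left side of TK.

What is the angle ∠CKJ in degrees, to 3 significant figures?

42.4°

J is at the origin; JT runs at 50.3° with length 22.5, so T = 22.5·(cos 50.3°, sin 50.3°) = (14.4, 17.3). ∠JTK = 102.3°, so TK runs at 50.3° + (180° − 102.3°) = 128° from the x-axis; with |TK| = 15.3, K = T + 15.3·(cos 128°, sin 128°) = (4.95, 29.4). TK ⟂ KC; with |KC| = 20.0 on the left of TK, C = K + 20.0·(-0.788, -0.616) = (-10.8, 17.1). Then cos ∠CKJ = KC·KJ / (|KC||KJ|), giving 42.4°.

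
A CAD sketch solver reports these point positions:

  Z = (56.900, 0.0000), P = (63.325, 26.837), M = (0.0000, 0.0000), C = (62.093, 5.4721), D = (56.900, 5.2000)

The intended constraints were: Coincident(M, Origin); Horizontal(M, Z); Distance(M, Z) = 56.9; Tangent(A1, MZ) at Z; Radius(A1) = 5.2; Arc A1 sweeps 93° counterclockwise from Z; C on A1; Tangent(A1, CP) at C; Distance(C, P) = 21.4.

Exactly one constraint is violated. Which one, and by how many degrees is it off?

Tangent(A1, CP) at C — off by 6.30°.

M = (0.00, 0.00) ✓; M.y = 0.00, Z.y = 0.00 ✓; |MZ| = 56.90 ✓; ∠(DZ, ZM) = 90.00° ✓; |DZ| = 5.200 ✓; bearing(D→C) − bearing(D→Z) = 93.00° ✓; |DC| = 5.200 ✓; ∠(DC, CP) = 96.30° ✗; |CP| = 21.40 ✓.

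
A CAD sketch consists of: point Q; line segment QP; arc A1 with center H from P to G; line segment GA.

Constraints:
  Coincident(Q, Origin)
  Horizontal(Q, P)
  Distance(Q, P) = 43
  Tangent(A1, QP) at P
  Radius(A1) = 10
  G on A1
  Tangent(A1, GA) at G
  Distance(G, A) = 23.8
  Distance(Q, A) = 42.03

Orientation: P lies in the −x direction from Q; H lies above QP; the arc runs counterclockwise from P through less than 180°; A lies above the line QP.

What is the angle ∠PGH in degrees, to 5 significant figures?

51.084°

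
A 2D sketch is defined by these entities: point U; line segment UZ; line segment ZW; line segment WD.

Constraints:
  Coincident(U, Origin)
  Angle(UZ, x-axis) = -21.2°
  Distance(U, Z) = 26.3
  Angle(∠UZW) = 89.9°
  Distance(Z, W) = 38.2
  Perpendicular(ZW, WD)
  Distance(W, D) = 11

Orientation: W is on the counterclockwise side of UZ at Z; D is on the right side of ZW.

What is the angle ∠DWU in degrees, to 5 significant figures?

124.58°

∠UZW = 89.9°, so ZW runs at -21.2° + (180° − 89.9°) = 68.900° from the x-axis; with |ZW| = 38.2, W = Z + 38.2·(cos 68.900°, sin 68.900°) = (38.272, 26.128). The perpendicularity gives WD at right angles to ZW; with |WD| = 11.0 on the right of ZW, D = W + 11.0·(0.93295, -0.36000) = (48.534, 22.168). Then cos ∠DWU = WD·WU / (|WD||WU|), giving 124.58°.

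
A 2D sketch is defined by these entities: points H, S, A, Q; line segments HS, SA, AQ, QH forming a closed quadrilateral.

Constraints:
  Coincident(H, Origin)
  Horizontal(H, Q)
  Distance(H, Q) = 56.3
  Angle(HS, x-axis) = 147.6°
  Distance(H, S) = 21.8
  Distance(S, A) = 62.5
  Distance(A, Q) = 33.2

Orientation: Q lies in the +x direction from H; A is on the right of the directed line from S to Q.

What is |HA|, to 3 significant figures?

40.7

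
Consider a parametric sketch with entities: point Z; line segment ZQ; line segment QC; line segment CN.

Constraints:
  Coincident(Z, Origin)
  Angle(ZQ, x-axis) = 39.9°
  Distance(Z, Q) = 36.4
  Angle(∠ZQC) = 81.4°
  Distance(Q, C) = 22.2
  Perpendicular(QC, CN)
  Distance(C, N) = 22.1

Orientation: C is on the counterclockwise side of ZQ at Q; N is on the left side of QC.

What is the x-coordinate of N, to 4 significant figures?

-3.346

Z is at the origin; ZQ runs at 39.9° with length 36.4, so Q = 36.4·(cos 39.9°, sin 39.9°) = (27.92, 23.35). ∠ZQC = 81.4°, so QC runs at 39.9° + (180° − 81.4°) = 138.5° from the x-axis; with |QC| = 22.2, C = Q + 22.2·(cos 138.5°, sin 138.5°) = (11.30, 38.06). QC is perpendicular to CN; with |CN| = 22.1 on the left of QC, N = C + 22.1·(-0.6626, -0.7490) = (-3.346, 21.51). So N.x = -3.346.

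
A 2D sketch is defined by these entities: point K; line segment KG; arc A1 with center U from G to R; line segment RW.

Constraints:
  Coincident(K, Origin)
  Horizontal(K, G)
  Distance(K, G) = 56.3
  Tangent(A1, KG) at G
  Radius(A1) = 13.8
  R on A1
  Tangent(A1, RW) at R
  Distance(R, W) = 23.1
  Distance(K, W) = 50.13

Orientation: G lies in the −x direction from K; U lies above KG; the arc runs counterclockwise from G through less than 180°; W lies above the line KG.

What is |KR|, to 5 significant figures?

44.168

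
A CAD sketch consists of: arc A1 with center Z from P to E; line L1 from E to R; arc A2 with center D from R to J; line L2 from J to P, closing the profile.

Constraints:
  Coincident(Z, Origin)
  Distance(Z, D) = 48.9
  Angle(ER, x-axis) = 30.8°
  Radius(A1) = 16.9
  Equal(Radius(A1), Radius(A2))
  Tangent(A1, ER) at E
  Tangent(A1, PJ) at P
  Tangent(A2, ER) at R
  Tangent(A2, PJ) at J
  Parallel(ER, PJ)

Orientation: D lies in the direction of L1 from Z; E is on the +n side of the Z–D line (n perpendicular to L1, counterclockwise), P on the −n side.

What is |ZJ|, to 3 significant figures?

51.7

The slot axis is L1's direction at 30.8°, so u = (cos 30.8°, sin 30.8°) = (0.859, 0.512) and n = (−sin 30.8°, cos 30.8°) = (-0.512, 0.859). Z is at the origin and D lies 48.9 along u from Z, so D = 48.9·u = (42.0, 25.0). Tangency of A1 to both parallel lines with radius 16.9 puts E and P at Z ± 16.9·n: E = (-8.65, 14.5), P = (8.65, -14.5). Equal radii place R and J the same way about D: R = D + 16.9·n = (33.3, 39.6), J = D − 16.9·n = (50.7, 10.5). Then |ZJ| = |J − Z| = 51.7.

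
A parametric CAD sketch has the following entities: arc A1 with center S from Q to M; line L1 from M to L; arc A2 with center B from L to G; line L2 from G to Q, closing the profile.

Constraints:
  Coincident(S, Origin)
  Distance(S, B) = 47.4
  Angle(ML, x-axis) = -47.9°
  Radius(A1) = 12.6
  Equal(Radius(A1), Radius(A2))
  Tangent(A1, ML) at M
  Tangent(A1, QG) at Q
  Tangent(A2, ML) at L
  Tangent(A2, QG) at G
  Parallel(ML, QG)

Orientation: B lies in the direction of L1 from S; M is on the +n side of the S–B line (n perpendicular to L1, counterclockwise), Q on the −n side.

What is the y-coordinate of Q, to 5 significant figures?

-8.4474

The slot axis is L1's direction at -47.9°, so u = (cos -47.9°, sin -47.9°) = (0.67043, -0.74198) and n = (−sin -47.9°, cos -47.9°) = (0.74198, 0.67043). S is at the origin and B lies 47.4 along u from S, so B = 47.4·u = (31.778, -35.170). Tangency of A1 to both parallel lines with radius 12.6 puts M and Q at S ± 12.6·n: M = (9.3489, 8.4474), Q = (-9.3489, -8.4474). So Q.y = -8.4474.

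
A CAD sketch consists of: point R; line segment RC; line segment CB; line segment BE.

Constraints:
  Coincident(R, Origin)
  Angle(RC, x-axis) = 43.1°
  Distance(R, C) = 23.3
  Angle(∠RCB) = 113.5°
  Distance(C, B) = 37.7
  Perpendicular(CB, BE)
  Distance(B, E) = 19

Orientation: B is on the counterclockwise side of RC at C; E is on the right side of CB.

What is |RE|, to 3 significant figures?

61.9

R is at the origin; RC runs at 43.1° with length 23.3, so C = 23.3·(cos 43.1°, sin 43.1°) = (17.0, 15.9). ∠RCB = 113.5°, so CB runs at 43.1° + (180° − 113.5°) = 110° from the x-axis; with |CB| = 37.7, B = C + 37.7·(cos 110°, sin 110°) = (4.37, 51.4). The perpendicularity gives BE at right angles to CB; with |BE| = 19.0 on the right of CB, E = B + 19.0·(0.942, 0.335) = (22.3, 57.8). Then |RE| = |E − R| = 61.9.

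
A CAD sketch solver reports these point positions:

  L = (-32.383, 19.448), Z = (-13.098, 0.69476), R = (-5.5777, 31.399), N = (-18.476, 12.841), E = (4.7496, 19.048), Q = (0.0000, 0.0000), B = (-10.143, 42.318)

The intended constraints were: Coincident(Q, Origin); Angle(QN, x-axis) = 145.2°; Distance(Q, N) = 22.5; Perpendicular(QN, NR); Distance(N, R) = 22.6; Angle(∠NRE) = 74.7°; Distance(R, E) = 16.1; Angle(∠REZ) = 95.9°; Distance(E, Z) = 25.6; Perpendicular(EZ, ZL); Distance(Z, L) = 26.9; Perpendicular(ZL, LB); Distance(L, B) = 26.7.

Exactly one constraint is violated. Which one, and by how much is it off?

Distance(L, B) = 26.7 — off by 5.20.

Q = (0.00, 0.00) ✓; QN at 145.2° ✓; |QN| = 22.50 ✓; ∠(QN, NR) = 90.00° ✓; |NR| = 22.60 ✓; ∠NRE = 74.70° ✓; |RE| = 16.10 ✓; ∠REZ = 95.90° ✓; |EZ| = 25.60 ✓; ∠(EZ, ZL) = 90.00° ✓; |ZL| = 26.90 ✓; ∠(ZL, LB) = 90.00° ✓; |LB| = 31.90 ✗.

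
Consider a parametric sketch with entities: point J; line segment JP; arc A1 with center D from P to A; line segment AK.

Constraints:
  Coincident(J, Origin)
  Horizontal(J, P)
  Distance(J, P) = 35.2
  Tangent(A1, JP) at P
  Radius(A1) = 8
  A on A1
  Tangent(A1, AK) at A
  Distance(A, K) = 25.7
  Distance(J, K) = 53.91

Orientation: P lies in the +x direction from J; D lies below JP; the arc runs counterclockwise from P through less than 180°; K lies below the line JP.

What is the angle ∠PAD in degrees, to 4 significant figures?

29.31°

J is at the origin; J and P share the same y with |JP| = 35.2 and P on the +x side, so P = (35.20, 0.000). Since A1 is tangent to JP there, DP ⟂ JP, so D = P + (0, -8) = (35.20, -8.000). Since DA ⟂ AK (tangency), |DK| = √(8.0² + 25.7²) = 26.92 regardless of where A sits on A1. So K lies on both circle(J, 53.91) and circle(D, 26.92); the below-JP intersection is K = (41.75, -34.11). A is the foot of the tangent from K: A = (28.37, -12.16).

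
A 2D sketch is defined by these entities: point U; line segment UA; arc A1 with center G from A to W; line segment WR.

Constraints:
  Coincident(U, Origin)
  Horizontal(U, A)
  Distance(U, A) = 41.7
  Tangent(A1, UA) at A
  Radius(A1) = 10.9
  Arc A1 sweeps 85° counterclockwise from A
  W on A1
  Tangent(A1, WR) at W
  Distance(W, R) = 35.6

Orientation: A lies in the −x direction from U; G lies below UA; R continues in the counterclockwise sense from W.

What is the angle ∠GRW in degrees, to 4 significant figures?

17.02°

On A1, A sits at bearing 90° from G; an 85° counterclockwise sweep puts W at bearing 175°, so W = G + 10.9·(cos 175°, sin 175°) = (-52.56, -9.950). A1 meets WR tangentially, so GW is at right angles to WR, so WR runs along (−sin 175°, cos 175°); with |WR| = 35.6, R = (-55.66, -45.41). Then cos ∠GRW = RG·RW / (|RG||RW|), giving 17.02°.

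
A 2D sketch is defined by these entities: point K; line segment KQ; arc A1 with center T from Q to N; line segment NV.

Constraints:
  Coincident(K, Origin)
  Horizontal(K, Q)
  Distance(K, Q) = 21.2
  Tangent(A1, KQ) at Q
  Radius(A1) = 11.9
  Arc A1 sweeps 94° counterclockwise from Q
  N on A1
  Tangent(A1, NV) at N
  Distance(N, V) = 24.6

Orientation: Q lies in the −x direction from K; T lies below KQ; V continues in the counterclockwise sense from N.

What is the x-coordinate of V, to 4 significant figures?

-31.36

K is at the origin; K and Q share the same y with |KQ| = 21.2 and Q on the −x side, so Q = (-21.20, 0.000). Since A1 is tangent to KQ there, TQ ⟂ KQ, so T = Q + (0, -11.9) = (-21.20, -11.90). On A1, Q sits at bearing 90° from T; a 94° counterclockwise sweep puts N at bearing 184°, so N = T + 11.9·(cos 184°, sin 184°) = (-33.07, -12.73). Tangency of A1 to NV means the radius TN is perpendicular to NV, so NV runs along (−sin 184°, cos 184°); with |NV| = 24.6, V = (-31.36, -37.27). So V.x = -31.36.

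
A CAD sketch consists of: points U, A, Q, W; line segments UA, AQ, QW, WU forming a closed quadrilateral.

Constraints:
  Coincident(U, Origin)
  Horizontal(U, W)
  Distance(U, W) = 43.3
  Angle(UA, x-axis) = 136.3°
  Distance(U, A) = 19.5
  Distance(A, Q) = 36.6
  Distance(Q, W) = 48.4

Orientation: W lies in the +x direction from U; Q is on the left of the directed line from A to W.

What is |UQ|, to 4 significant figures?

40.11

U is at the origin; U and W share the same y with |UW| = 43.3 and W in +x, so W = (43.3, 0). UA runs at 136.3° with |UA| = 19.5, so A = (-14.10, 13.47). Q is determined by |AQ| = 36.6 and |QW| = 48.4 together: it lies at the intersection of circle(A, 36.6) and circle(W, 48.4). With |AW| = 58.96, the foot of the radical line on AW is 20.97 from A and the perpendicular offset is √(36.6² − 20.97²) = 30.00. Taking the left-of-AW solution: Q = (13.17, 37.88).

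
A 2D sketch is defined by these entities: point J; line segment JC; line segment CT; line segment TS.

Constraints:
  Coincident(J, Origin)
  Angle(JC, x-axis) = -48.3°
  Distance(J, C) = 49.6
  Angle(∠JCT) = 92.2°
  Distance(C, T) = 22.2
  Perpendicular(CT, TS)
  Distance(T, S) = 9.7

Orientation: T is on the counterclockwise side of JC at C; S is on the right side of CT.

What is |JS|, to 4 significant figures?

63.98

J is at the origin; JC runs at -48.3° with length 49.6, so C = 49.6·(cos -48.3°, sin -48.3°) = (33.00, -37.03). ∠JCT = 92.2°, so CT runs at -48.3° + (180° − 92.2°) = 39.50° from the x-axis; with |CT| = 22.2, T = C + 22.2·(cos 39.50°, sin 39.50°) = (50.13, -22.91). The perpendicularity gives TS at right angles to CT; with |TS| = 9.7 on the right of CT, S = T + 9.7·(0.6361, -0.7716) = (56.30, -30.40). Then |JS| = |S − J| = 63.98.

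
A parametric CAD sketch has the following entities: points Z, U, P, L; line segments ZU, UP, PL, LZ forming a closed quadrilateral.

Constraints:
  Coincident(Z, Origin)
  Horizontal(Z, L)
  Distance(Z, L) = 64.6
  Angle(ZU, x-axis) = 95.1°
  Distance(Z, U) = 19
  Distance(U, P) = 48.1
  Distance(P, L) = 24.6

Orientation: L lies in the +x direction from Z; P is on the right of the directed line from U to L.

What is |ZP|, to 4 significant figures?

40.63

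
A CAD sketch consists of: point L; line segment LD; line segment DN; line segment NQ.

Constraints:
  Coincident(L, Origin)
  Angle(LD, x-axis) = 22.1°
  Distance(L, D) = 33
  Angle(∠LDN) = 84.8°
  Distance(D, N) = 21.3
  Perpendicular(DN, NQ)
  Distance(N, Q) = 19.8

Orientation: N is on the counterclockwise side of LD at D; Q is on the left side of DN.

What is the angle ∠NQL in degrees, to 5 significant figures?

125.51°

L is at the origin; LD runs at 22.1° with length 33.0, so D = 33.0·(cos 22.1°, sin 22.1°) = (30.575, 12.415). ∠LDN = 84.8°, so DN runs at 22.1° + (180° − 84.8°) = 117.30° from the x-axis; with |DN| = 21.3, N = D + 21.3·(cos 117.30°, sin 117.30°) = (20.806, 31.343). The perpendicularity gives NQ at right angles to DN; with |NQ| = 19.8 on the left of DN, Q = N + 19.8·(-0.88862, -0.45865) = (3.2116, 22.262). Then cos ∠NQL = QN·QL / (|QN||QL|), giving 125.51°.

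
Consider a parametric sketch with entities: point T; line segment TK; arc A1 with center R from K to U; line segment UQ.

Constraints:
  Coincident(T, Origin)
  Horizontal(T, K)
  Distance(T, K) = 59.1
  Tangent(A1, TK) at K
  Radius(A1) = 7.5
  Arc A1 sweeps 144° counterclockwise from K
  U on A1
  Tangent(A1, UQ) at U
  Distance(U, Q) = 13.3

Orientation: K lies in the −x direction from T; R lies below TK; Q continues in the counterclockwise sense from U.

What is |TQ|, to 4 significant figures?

56.92

T is at the origin; T and K share the same y with |TK| = 59.1 and K on the −x side, so K = (-59.10, 0.000). Since A1 is tangent to TK there, RK ⟂ TK, so R = K + (0, -7.5) = (-59.10, -7.500). On A1, K sits at bearing 90° from R; a 144° counterclockwise sweep puts U at bearing 234°, so U = R + 7.5·(cos 234°, sin 234°) = (-63.51, -13.57). Since A1 is tangent to UQ there, RU ⟂ UQ, so UQ runs along (−sin 234°, cos 234°); with |UQ| = 13.3, Q = (-52.75, -21.39). Then |TQ| = |Q − T| = 56.92.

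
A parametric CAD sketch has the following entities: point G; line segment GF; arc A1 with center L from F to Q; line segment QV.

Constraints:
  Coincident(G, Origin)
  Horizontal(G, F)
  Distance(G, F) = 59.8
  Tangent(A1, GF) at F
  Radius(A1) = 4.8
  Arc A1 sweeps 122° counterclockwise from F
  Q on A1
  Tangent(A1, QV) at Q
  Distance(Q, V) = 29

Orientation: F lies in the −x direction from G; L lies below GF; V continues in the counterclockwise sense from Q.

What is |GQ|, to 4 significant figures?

64.29

A1 meets GF tangentially, so LF is at right angles to GF, so L = F + (0, -4.8) = (-59.80, -4.800). On A1, F sits at bearing 90° from L; a 122° counterclockwise sweep puts Q at bearing 212°, so Q = L + 4.8·(cos 212°, sin 212°) = (-63.87, -7.344). Then |GQ| = |Q − G| = 64.29.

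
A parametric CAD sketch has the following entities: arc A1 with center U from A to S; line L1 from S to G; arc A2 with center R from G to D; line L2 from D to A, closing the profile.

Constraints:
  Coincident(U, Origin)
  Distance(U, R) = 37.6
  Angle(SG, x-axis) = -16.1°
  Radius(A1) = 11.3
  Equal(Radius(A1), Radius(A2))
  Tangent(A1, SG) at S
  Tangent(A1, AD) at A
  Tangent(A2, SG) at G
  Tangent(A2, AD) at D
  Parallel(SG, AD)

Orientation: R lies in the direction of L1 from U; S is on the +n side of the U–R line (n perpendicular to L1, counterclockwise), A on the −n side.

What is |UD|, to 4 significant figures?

39.26

The slot axis is L1's direction at -16.1°, so u = (cos -16.1°, sin -16.1°) = (0.9608, -0.2773) and n = (−sin -16.1°, cos -16.1°) = (0.2773, 0.9608). U is at the origin and R lies 37.6 along u from U, so R = 37.6·u = (36.13, -10.43). Tangency of A1 to both parallel lines with radius 11.3 puts S and A at U ± 11.3·n: S = (3.134, 10.86), A = (-3.134, -10.86). Equal radii place G and D the same way about R: G = R + 11.3·n = (39.26, 0.4298), D = R − 11.3·n = (32.99, -21.28). Then |UD| = |D − U| = 39.26.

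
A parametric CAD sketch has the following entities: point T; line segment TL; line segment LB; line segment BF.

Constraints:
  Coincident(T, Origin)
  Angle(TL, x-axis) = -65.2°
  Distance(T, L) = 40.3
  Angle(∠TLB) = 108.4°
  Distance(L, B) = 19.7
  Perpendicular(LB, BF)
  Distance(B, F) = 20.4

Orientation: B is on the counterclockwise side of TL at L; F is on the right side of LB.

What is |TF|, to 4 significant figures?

67.01

T is at the origin; TL runs at -65.2° with length 40.3, so L = 40.3·(cos -65.2°, sin -65.2°) = (16.90, -36.58). ∠TLB = 108.4°, so LB runs at -65.2° + (180° − 108.4°) = 6.400° from the x-axis; with |LB| = 19.7, B = L + 19.7·(cos 6.400°, sin 6.400°) = (36.48, -34.39). The perpendicularity gives BF at right angles to LB; with |BF| = 20.4 on the right of LB, F = B + 20.4·(0.1115, -0.9938) = (38.76, -54.66). Then |TF| = |F − T| = 67.01.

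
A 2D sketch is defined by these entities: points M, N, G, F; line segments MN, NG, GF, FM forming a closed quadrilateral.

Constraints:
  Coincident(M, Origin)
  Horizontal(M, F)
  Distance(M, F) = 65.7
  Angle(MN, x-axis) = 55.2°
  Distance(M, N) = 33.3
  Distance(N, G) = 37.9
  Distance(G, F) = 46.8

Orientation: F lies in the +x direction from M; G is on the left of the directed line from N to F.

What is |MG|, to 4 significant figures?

69.16

Checks: |NG| = 37.90 ✓; |GF| = 46.80 ✓.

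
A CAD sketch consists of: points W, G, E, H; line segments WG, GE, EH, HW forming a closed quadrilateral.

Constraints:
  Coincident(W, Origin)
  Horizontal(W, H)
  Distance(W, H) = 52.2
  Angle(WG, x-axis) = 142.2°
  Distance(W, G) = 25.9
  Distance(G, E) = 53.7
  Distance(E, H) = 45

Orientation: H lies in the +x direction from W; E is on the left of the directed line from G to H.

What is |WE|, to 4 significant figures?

47.57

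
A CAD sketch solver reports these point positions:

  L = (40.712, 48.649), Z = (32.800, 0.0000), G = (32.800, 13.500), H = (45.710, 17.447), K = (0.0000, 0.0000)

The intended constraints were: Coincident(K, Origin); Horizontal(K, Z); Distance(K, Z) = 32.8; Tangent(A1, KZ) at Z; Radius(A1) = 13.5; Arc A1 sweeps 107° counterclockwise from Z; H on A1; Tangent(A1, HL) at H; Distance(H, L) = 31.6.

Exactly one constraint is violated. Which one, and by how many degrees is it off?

Tangent(A1, HL) at H — off by 7.90°.

K = (0.00, 0.00) ✓; K.y = 0.00, Z.y = 0.00 ✓; |KZ| = 32.80 ✓; ∠(GZ, ZK) = 90.00° ✓; |GZ| = 13.50 ✓; bearing(G→H) − bearing(G→Z) = 107.0° ✓; |GH| = 13.50 ✓; ∠(GH, HL) = 97.90° ✗; |HL| = 31.60 ✓.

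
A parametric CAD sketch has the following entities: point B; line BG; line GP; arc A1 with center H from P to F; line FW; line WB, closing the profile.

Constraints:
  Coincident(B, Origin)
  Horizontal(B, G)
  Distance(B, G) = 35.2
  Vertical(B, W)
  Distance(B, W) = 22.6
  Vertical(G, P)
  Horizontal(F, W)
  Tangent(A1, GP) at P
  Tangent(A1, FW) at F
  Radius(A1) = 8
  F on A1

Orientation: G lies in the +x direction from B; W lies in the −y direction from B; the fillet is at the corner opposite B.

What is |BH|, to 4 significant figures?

30.87

B is at the origin; B and G share the same y with |BG| = 35.2 and G on the +x side, so G = (35.20, 0.000). BW is vertical with |BW| = 22.6 and W on the −y side, so W = (0.000, -22.60). The virtual corner opposite B is at (35.20, -22.60). A1 meets GP tangentially, so HP is at right angles to GP and A1 meets FW tangentially, so HF is at right angles to FW, with radius 8.0, so the center H sits 8.0 in from both sides at H = (27.20, -14.60). Then |BH| = |H − B| = 30.87.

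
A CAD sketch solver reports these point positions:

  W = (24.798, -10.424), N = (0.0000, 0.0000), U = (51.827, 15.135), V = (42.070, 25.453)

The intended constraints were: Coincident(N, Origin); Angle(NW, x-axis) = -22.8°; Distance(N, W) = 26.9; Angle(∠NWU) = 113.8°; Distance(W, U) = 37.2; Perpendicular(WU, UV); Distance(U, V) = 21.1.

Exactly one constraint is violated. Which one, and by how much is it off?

Distance(U, V) = 21.1 — off by 6.90.

N = (0.00, 0.00) ✓; NW at -22.80° ✓; |NW| = 26.90 ✓; ∠NWU = 113.8° ✓; |WU| = 37.20 ✓; ∠(WU, UV) = 90.00° ✓; |UV| = 14.20 ✗.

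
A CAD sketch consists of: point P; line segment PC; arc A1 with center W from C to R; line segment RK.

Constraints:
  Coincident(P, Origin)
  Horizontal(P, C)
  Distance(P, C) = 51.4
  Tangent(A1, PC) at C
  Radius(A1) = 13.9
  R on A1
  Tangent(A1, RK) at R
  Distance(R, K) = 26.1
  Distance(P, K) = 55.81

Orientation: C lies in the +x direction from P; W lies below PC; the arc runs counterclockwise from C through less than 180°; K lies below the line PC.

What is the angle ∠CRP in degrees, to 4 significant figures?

113.0°

Checks: |WC| = 13.90 ✓; |WR| = 13.90 ✓; ∠(WR, RK) = 90.00° ✓; |RK| = 26.10 ✓; |PK| = 55.81 ✓.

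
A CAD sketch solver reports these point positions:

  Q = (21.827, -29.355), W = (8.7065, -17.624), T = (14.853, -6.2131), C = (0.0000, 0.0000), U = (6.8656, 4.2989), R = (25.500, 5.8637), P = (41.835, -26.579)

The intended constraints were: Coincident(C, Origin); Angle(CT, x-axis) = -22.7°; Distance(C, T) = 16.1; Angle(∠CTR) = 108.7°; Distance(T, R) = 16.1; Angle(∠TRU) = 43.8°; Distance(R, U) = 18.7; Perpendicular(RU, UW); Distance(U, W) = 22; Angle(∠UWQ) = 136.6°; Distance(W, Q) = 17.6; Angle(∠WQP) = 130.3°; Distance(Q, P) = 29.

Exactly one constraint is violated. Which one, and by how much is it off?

Distance(Q, P) = 29 — off by 8.80.

C = (0.00, 0.00) ✓; CT at -22.70° ✓; |CT| = 16.10 ✓; ∠CTR = 108.7° ✓; |TR| = 16.10 ✓; ∠TRU = 43.80° ✓; |RU| = 18.70 ✓; ∠(RU, UW) = 90.00° ✓; |UW| = 22.00 ✓; ∠UWQ = 136.6° ✓; |WQ| = 17.60 ✓; ∠WQP = 130.3° ✓; |QP| = 20.20 ✗.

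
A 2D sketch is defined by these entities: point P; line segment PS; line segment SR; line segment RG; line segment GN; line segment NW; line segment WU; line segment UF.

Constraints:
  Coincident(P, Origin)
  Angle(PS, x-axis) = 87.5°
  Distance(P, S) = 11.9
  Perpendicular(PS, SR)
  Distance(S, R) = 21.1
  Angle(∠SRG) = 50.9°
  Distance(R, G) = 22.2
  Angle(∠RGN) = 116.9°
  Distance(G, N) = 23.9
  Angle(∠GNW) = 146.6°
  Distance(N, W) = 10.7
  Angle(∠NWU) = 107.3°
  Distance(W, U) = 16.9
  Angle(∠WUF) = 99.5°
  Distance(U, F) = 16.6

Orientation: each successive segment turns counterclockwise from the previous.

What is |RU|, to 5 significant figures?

38.261

P is at the origin; PS runs at 87.5° with length 11.9, so S = (0.51907, 11.889). PS is perpendicular to SR, so SR runs at 177.50°; with |SR| = 21.1, R = (-20.561, 12.809). ∠SRG = 50.9° gives RG at -53.400° from the x-axis; with |RG| = 22.2, G = (-7.3247, -5.0135). ∠RGN = 116.9° gives GN at 9.7000° from the x-axis; with |GN| = 23.9, N = (16.234, -0.98661). ∠GNW = 146.6° gives NW at 43.100° from the x-axis; with |NW| = 10.7, W = (24.046, 6.3244). ∠NWU = 107.3° gives WU at 115.80° from the x-axis; with |WU| = 16.9, U = (16.691, 21.540). Then |RU| = |U − R| = 38.261.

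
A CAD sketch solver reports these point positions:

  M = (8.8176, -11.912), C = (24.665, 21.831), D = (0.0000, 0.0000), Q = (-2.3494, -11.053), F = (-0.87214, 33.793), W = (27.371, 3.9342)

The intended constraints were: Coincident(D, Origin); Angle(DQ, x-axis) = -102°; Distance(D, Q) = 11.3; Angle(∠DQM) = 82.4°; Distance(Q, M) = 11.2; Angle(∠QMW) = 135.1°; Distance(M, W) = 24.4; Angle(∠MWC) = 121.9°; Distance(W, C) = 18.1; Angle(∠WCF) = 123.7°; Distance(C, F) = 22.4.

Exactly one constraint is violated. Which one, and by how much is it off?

Distance(C, F) = 22.4 — off by 5.80.

D = (0.00, 0.00) ✓; DQ at -102.0° ✓; |DQ| = 11.30 ✓; ∠DQM = 82.40° ✓; |QM| = 11.20 ✓; ∠QMW = 135.1° ✓; |MW| = 24.40 ✓; ∠MWC = 121.9° ✓; |WC| = 18.10 ✓; ∠WCF = 123.7° ✓; |CF| = 28.20 ✗.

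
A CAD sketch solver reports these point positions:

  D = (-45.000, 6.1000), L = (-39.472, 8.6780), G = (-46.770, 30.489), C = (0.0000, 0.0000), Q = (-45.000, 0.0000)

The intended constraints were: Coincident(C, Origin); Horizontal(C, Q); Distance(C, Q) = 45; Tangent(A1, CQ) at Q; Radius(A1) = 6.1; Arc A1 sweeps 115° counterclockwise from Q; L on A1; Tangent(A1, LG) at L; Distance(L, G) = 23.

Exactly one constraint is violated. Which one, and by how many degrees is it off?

Tangent(A1, LG) at L — off by 6.50°.

C = (0.00, 0.00) ✓; C.y = 0.00, Q.y = 0.00 ✓; |CQ| = 45.00 ✓; ∠(DQ, QC) = 90.00° ✓; |DQ| = 6.100 ✓; bearing(D→L) − bearing(D→Q) = 115.0° ✓; |DL| = 6.100 ✓; ∠(DL, LG) = 96.50° ✗; |LG| = 23.00 ✓.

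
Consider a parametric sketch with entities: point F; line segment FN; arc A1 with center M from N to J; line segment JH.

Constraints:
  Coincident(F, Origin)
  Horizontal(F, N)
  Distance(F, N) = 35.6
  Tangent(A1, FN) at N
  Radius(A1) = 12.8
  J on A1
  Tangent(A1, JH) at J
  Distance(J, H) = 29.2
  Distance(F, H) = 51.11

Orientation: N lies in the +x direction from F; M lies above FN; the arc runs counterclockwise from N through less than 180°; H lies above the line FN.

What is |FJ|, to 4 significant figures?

50.06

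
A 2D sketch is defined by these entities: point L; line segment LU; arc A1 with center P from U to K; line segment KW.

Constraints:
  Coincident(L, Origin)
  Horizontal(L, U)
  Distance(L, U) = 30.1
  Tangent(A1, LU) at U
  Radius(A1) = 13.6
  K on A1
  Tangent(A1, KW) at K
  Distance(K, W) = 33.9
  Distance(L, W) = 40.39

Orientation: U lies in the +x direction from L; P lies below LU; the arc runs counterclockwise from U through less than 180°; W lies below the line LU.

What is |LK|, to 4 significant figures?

19.45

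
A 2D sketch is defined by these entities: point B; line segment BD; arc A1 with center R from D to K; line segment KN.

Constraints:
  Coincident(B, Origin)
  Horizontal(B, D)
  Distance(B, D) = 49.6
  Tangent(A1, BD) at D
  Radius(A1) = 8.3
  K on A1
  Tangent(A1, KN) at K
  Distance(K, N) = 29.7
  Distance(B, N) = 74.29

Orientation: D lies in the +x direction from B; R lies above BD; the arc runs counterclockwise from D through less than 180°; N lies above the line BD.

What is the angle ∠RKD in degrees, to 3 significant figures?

53.0°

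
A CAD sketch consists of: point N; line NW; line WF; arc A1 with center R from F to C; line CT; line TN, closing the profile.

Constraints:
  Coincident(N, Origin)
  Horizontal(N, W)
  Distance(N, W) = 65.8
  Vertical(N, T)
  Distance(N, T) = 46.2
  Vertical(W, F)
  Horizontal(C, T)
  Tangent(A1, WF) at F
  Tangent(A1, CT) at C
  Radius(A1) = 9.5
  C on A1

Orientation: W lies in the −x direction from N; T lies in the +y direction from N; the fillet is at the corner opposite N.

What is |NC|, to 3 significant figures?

72.8

N is at the origin; NW is horizontal with |NW| = 65.8 and W on the −x side, so W = (-65.8, 0.00). NT is vertical with |NT| = 46.2 and T on the +y side, so T = (0.00, 46.2). The virtual corner opposite N is at (-65.8, 46.2). The tangent condition forces RF to be normal to WF and since A1 is tangent to CT there, RC ⟂ CT, with radius 9.5, so the center R sits 9.5 in from both sides at R = (-56.3, 36.7). That places the tangent points at F = (-65.8, 36.7) on WF and C = (-56.3, 46.2) on CT. Then |NC| = |C − N| = 72.8.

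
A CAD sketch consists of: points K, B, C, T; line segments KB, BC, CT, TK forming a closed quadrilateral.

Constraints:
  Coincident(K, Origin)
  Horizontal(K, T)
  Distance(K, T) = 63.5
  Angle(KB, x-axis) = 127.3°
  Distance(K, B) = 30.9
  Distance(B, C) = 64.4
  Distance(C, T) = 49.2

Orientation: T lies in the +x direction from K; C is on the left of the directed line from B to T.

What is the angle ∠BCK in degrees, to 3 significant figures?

28.3°

Checks: K = (0.00, 0.00) ✓; |BC| = 64.40 ✓; |CT| = 49.20 ✓.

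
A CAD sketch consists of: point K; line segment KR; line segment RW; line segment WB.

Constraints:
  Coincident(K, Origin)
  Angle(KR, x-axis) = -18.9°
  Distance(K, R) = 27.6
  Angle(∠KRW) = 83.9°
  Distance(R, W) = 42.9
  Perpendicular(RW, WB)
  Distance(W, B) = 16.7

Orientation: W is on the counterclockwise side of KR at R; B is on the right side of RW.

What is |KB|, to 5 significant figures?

59.549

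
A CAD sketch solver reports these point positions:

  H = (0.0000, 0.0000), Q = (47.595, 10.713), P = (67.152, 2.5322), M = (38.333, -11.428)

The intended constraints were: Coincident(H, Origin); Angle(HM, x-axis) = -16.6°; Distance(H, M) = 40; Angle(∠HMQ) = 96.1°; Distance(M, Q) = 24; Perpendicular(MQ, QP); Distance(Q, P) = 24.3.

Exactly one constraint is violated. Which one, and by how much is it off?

Distance(Q, P) = 24.3 — off by 3.10.

H = (0.00, 0.00) ✓; HM at -16.60° ✓; |HM| = 40.00 ✓; ∠HMQ = 96.10° ✓; |MQ| = 24.00 ✓; ∠(MQ, QP) = 90.00° ✓; |QP| = 21.20 ✗.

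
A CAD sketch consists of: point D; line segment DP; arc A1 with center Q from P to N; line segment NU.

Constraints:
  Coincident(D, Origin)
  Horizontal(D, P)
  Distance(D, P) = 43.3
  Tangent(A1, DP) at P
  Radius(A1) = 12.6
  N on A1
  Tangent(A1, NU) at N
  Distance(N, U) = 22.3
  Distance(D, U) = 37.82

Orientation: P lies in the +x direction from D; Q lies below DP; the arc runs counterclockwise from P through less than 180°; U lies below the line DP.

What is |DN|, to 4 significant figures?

32.53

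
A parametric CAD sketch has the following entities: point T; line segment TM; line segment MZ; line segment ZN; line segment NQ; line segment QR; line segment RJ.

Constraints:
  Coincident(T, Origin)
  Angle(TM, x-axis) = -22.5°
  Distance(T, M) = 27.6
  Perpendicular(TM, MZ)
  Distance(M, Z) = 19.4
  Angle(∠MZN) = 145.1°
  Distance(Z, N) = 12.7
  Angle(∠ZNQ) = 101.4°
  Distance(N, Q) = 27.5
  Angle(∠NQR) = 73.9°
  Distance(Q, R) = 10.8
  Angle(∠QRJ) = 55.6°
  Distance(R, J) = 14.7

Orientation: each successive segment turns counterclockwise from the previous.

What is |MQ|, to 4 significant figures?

37.56

T is at the origin; TM runs at -22.5° with length 27.6, so M = (25.50, -10.56). TM ⟂ MZ, so MZ runs at 67.50°; with |MZ| = 19.4, Z = (32.92, 7.361). ∠MZN = 145.1° gives ZN at 102.4° from the x-axis; with |ZN| = 12.7, N = (30.20, 19.76). ∠ZNQ = 101.4° gives NQ at -179.0° from the x-axis; with |NQ| = 27.5, Q = (2.700, 19.28). Then |MQ| = |Q − M| = 37.56.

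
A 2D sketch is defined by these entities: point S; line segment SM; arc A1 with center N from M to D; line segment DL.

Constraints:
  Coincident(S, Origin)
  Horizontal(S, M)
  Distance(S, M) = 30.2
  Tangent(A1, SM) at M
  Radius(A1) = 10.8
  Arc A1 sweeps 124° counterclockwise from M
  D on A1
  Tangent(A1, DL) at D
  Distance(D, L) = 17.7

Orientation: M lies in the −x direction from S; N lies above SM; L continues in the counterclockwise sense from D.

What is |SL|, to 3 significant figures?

44.3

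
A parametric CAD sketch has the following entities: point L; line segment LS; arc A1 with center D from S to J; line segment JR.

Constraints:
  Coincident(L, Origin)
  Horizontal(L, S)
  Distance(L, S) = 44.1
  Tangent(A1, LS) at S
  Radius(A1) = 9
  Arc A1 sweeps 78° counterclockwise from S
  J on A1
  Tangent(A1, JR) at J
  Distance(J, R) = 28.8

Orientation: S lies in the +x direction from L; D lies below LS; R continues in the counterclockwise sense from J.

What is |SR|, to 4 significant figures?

38.27

L is at the origin; LS is horizontal with |LS| = 44.1 and S on the +x side, so S = (44.10, 0.000). Tangency of A1 to LS means the radius DS is perpendicular to LS, so D = S + (0, -9) = (44.10, -9.000). On A1, S sits at bearing 90° from D; a 78° counterclockwise sweep puts J at bearing 168°, so J = D + 9.0·(cos 168°, sin 168°) = (35.30, -7.129). The tangent condition forces DJ to be normal to JR, so JR runs along (−sin 168°, cos 168°); with |JR| = 28.8, R = (29.31, -35.30). Then |SR| = |R − S| = 38.27.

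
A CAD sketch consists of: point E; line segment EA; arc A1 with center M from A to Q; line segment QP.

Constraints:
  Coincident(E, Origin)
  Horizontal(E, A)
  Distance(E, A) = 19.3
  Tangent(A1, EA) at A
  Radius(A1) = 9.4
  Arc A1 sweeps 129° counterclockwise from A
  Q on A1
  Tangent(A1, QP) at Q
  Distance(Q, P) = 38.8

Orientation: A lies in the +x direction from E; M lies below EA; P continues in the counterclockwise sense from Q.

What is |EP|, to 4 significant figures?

58.25

On A1, A sits at bearing 90° from M; a 129° counterclockwise sweep puts Q at bearing 219°, so Q = M + 9.4·(cos 219°, sin 219°) = (11.99, -15.32). The tangent condition forces MQ to be normal to QP, so QP runs along (−sin 219°, cos 219°); with |QP| = 38.8, P = (36.41, -45.47). Then |EP| = |P − E| = 58.25.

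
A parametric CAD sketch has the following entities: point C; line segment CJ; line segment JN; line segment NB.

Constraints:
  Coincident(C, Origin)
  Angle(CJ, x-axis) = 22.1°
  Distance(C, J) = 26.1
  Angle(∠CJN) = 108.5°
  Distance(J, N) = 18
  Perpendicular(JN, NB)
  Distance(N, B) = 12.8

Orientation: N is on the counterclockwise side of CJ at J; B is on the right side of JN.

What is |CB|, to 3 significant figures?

45.8

∠CJN = 108.5°, so JN runs at 22.1° + (180° − 108.5°) = 93.6° from the x-axis; with |JN| = 18.0, N = J + 18.0·(cos 93.6°, sin 93.6°) = (23.1, 27.8). JN is perpendicular to NB; with |NB| = 12.8 on the right of JN, B = N + 12.8·(0.998, 0.0628) = (35.8, 28.6). Then |CB| = |B − C| = 45.8.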